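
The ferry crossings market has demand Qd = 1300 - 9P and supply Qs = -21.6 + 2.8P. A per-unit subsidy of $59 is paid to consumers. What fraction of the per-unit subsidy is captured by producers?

Producer share = 45/59

Pre-subsidy: 1300 - 9P = -21.6 + 2.8P gives P* = 112, Q* = 292.
With the rebate, buyers effectively pay Pb = Ps − 59, where Ps is the price sellers receive.
Demand in terms of Ps becomes Qd = 1300 − 9(Ps − 59) = 1831 - 9Ps. Setting this equal to supply: 1831 - 9Ps = -21.6 + 2.8Ps, so Ps = 157.
Buyers pay Pb = 157 − 59 = 98; Q' = -21.6 + 2.8·157 = 418.
Buyers' price falls by P* − Pb = 112 − 98 = 14; sellers' price rises by Ps − P* = 157 − 112 = 45.
So producers capture 45/59 = 45/59 of each unit of subsidy.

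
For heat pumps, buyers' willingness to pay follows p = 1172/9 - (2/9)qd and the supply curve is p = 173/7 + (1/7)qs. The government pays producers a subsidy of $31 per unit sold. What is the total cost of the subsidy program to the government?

Pre-subsidy: 1172/9 - (2/9)q = 173/7 + (1/7)q gives q* = 289 and p* = 66.
With the subsidy, sellers receive ps = pb + 31 for each unit, where pb is the price buyers pay.
On the curves, pb = 1172/9 - (2/9)q and ps = 173/7 + (1/7)q; the wedge ps − pb = 31 gives 173/7 + (1/7)q − (1172/9 - (2/9)q) = 31, so q' = 8600/23.
Then pb = 1172/9 − (2/9)·(8600/23) = 1084/23 and ps = 173/7 + (1/7)·(8600/23) = 1797/23.
Government outlay = subsidy × quantity = 31 × 8600/23 = 266600/23.

Government cost = 266600/23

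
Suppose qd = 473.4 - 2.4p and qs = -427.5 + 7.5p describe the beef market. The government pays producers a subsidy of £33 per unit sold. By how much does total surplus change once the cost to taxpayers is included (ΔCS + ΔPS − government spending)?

Net change in total surplus = -£990

Pre-subsidy: 473.4 - 2.4p = -427.5 + 7.5p gives p* = 91, q* = 255.
With the subsidy, sellers receive ps = pb + 33 for each unit, where pb is the price buyers pay.
Supply in terms of pb becomes qs = -427.5 + 7.5(pb + 33) = -180 + 7.5pb. Setting this equal to demand: 473.4 - 2.4pb = -180 + 7.5pb, so pb = 66.
Sellers receive ps = 66 + 33 = 99; q' = 473.4 − 2.4·66 = 315.
ΔCS = ½(255 + 315)(91 − 66) = 7125; ΔPS = ½(255 + 315)(99 − 91) = 2280.
Government spending = 33 × 315 = 10395.
Net change = 7125 + 2280 − 10395 = -990. The loss equals the DWL triangle ½·33·60.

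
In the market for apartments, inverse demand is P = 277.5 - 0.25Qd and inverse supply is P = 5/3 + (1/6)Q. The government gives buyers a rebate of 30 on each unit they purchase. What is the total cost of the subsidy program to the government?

Pre-subsidy: 277.5 - 0.25Q = 5/3 + (1/6)Q gives Q* = 662 and P* = 112.
With the rebate, buyers effectively pay Pb = Ps − 30, where Ps is the price sellers receive.
On the curves, Pb = 277.5 - 0.25Q and Ps = 5/3 + (1/6)Q; the wedge Ps − Pb = 30 gives 5/3 + (1/6)Q − (277.5 - 0.25Q) = 30, so Q' = 734.
Then Pb = 277.5 − 0.25·734 = 94 and Ps = 5/3 + (1/6)·734 = 124.
Government outlay = subsidy × quantity = 30 × 734 = 22020.

Government cost = 22020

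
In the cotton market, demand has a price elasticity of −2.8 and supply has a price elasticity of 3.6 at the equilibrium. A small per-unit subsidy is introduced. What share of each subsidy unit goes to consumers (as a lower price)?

For a small subsidy around the equilibrium, the benefit split depends on the relative slopes, which at a point are proportional to the elasticities.
Buyer share = εs/(εs + |εd|) = 3.6/(3.6 + 2.8) = 0.5625; seller share = |εd|/(εs + |εd|) = 0.4375.

Consumer share = 0.5625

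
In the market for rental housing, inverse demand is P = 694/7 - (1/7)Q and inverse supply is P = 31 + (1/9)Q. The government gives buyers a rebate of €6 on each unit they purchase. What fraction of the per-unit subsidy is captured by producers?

Pre-subsidy: 694/7 - (1/7)Q = 31 + (1/9)Q gives Q* = 268.3125 and P* = 60.8125.
With the rebate, buyers effectively pay Pb = Ps − 6, where Ps is the price sellers receive.
On the curves, Pb = 694/7 - (1/7)Q and Ps = 31 + (1/9)Q; the wedge Ps − Pb = 6 gives 31 + (1/9)Q − (694/7 - (1/7)Q) = 6, so Q' = 291.9375.
Then Pb = 694/7 − (1/7)·291.9375 = 57.4375 and Ps = 31 + (1/9)·291.9375 = 63.4375.
Buyers' price falls by P* − Pb = 60.8125 − 57.4375 = 3.375; sellers' price rises by Ps − P* = 63.4375 − 60.8125 = 2.625.
So producers capture 2.625/6 = 0.4375 of each unit of subsidy.

Producer share = 0.4375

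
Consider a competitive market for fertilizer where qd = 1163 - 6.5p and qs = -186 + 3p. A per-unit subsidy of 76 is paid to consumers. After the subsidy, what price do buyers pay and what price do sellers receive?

Pre-subsidy: 1163 - 6.5p = -186 + 3p gives p* = 142, q* = 240.
With the rebate, buyers effectively pay pb = ps − 76, where ps is the price sellers receive.
Demand in terms of ps becomes qd = 1163 − 6.5(ps − 76) = 1657 - 6.5ps. Setting this equal to supply: 1657 - 6.5ps = -186 + 3ps, so ps = 194.
Buyers pay pb = 194 − 76 = 118; q' = -186 + 3·194 = 396.

Buyers pay 118; sellers receive 194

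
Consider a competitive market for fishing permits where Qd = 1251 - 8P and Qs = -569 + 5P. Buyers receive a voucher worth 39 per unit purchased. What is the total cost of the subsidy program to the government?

Government cost = 9789

Pre-subsidy: 1251 - 8P = -569 + 5P gives P* = 140, Q* = 131.
With the rebate, buyers effectively pay Pb = Ps − 39, where Ps is the price sellers receive.
Demand in terms of Ps becomes Qd = 1251 − 8(Ps − 39) = 1563 - 8Ps. Setting this equal to supply: 1563 - 8Ps = -569 + 5Ps, so Ps = 164.
Buyers pay Pb = 164 − 39 = 125; Q' = -569 + 5·164 = 251.
Government outlay = subsidy × quantity = 39 × 251 = 9789.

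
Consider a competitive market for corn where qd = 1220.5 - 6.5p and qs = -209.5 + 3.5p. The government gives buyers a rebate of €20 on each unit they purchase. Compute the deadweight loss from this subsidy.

Deadweight loss = €455

Pre-subsidy: 1220.5 - 6.5p = -209.5 + 3.5p gives p* = 143, q* = 291.
With the rebate, buyers effectively pay pb = ps − 20, where ps is the price sellers receive.
Demand in terms of ps becomes qd = 1220.5 − 6.5(ps − 20) = 1350.5 - 6.5ps. Setting this equal to supply: 1350.5 - 6.5ps = -209.5 + 3.5ps, so ps = 156.
Buyers pay pb = 156 − 20 = 136; q' = -209.5 + 3.5·156 = 336.5.
The subsidy expands output by 336.5 − 291 = 45.5 past the efficient level; on those units the gap between marginal cost and willingness to pay runs from 0 up to 20.
DWL = ½ × 20 × 45.5 = 455.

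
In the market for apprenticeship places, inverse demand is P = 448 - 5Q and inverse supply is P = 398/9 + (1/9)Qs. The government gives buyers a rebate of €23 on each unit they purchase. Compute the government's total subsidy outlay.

Pre-subsidy: 448 - 5Q = 398/9 + (1/9)Q gives Q* = 79 and P* = 53.
With the rebate, buyers effectively pay Pb = Ps − 23, where Ps is the price sellers receive.
On the curves, Pb = 448 - 5Q and Ps = 398/9 + (1/9)Q; the wedge Ps − Pb = 23 gives 398/9 + (1/9)Q − (448 - 5Q) = 23, so Q' = 83.5.
Then Pb = 448 − 5·83.5 = 30.5 and Ps = 398/9 + (1/9)·83.5 = 53.5.
Government outlay = subsidy × quantity = 23 × 83.5 = 1920.5.

Government cost = €1920.5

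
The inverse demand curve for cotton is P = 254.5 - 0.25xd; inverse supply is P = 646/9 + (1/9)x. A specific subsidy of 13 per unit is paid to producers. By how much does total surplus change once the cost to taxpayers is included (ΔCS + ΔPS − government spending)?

Net change in total surplus = -234

Pre-subsidy: 254.5 - 0.25x = 646/9 + (1/9)x gives x* = 506 and P* = 128.
With the subsidy, sellers receive Ps = Pb + 13 for each unit, where Pb is the price buyers pay.
On the curves, Pb = 254.5 - 0.25x and Ps = 646/9 + (1/9)x; the wedge Ps − Pb = 13 gives 646/9 + (1/9)x − (254.5 - 0.25x) = 13, so x' = 542.
Then Pb = 254.5 − 0.25·542 = 119 and Ps = 646/9 + (1/9)·542 = 132.
ΔCS = ½(506 + 542)(128 − 119) = 4716; ΔPS = ½(506 + 542)(132 − 128) = 2096.
Government spending = 13 × 542 = 7046.
Net change = 4716 + 2096 − 7046 = -234. The loss equals the DWL triangle ½·13·36.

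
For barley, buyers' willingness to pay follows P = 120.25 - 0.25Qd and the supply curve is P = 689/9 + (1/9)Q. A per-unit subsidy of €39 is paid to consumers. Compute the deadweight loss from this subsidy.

Pre-subsidy: 120.25 - 0.25Q = 689/9 + (1/9)Q gives Q* = 121 and P* = 90.
With the rebate, buyers effectively pay Pb = Ps − 39, where Ps is the price sellers receive.
On the curves, Pb = 120.25 - 0.25Q and Ps = 689/9 + (1/9)Q; the wedge Ps − Pb = 39 gives 689/9 + (1/9)Q − (120.25 - 0.25Q) = 39, so Q' = 229.
Then Pb = 120.25 − 0.25·229 = 63 and Ps = 689/9 + (1/9)·229 = 102.
The subsidy expands output by 229 − 121 = 108 past the efficient level; on those units the gap between marginal cost and willingness to pay runs from 0 up to 39.
DWL = ½ × 39 × 108 = 2106.

Deadweight loss = €2106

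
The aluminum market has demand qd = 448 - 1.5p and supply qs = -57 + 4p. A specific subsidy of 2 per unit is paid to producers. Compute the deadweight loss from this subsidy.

Deadweight loss = 24/11

Pre-subsidy: 448 - 1.5p = -57 + 4p gives p* = 1010/11, q* = 3413/11.
With the subsidy, sellers receive ps = pb + 2 for each unit, where pb is the price buyers pay.
Supply in terms of pb becomes qs = -57 + 4(pb + 2) = -49 + 4pb. Setting this equal to demand: 448 - 1.5pb = -49 + 4pb, so pb = 994/11.
Sellers receive ps = 994/11 + 2 = 1016/11; q' = 448 − 1.5·(994/11) = 3437/11.
The subsidy expands output by 3437/11 − 3413/11 = 24/11 past the efficient level; on those units the gap between marginal cost and willingness to pay runs from 0 up to 2.
DWL = ½ × 2 × 24/11 = 24/11.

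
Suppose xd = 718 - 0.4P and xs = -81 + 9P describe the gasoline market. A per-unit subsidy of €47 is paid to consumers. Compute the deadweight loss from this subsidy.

Pre-subsidy: 718 - 0.4P = -81 + 9P gives P* = 85, x* = 684.
With the rebate, buyers effectively pay Pb = Ps − 47, where Ps is the price sellers receive.
Demand in terms of Ps becomes xd = 718 − 0.4(Ps − 47) = 736.8 - 0.4Ps. Setting this equal to supply: 736.8 - 0.4Ps = -81 + 9Ps, so Ps = 87.
Buyers pay Pb = 87 − 47 = 40; x' = -81 + 9·87 = 702.
The subsidy expands output by 702 − 684 = 18 past the efficient level; on those units the gap between marginal cost and willingness to pay runs from 0 up to 47.
DWL = ½ × 47 × 18 = 423.

Deadweight loss = €423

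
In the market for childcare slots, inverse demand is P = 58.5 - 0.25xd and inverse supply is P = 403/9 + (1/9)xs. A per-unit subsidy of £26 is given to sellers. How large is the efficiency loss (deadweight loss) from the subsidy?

Pre-subsidy: 58.5 - 0.25x = 403/9 + (1/9)x gives x* = 38 and P* = 49.
With the subsidy, sellers receive Ps = Pb + 26 for each unit, where Pb is the price buyers pay.
On the curves, Pb = 58.5 - 0.25x and Ps = 403/9 + (1/9)x; the wedge Ps − Pb = 26 gives 403/9 + (1/9)x − (58.5 - 0.25x) = 26, so x' = 110.
Then Pb = 58.5 − 0.25·110 = 31 and Ps = 403/9 + (1/9)·110 = 57.
The subsidy expands output by 110 − 38 = 72 past the efficient level; on those units the gap between marginal cost and willingness to pay runs from 0 up to 26.
DWL = ½ × 26 × 72 = 936.

Deadweight loss = £936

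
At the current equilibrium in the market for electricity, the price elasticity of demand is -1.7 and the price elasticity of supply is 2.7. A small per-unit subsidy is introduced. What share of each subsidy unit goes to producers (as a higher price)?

For a small subsidy around the equilibrium, the benefit split depends on the relative slopes, which at a point are proportional to the elasticities.
Buyer share = εs/(εs + |εd|) = 2.7/(2.7 + 1.7) = 27/44; seller share = |εd|/(εs + |εd|) = 17/44.
So producers capture 17/44 of the subsidy.

Producer share = 17/44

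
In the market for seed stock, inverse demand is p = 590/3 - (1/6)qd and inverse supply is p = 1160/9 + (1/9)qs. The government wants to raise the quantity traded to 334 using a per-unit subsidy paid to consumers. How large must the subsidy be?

Required subsidy s = 25 per unit

At q = 334, from the demand curve buyers pay pb = 590/3 − (1/6)·334 = 141; from the supply curve sellers need ps = 1160/9 + (1/9)·334 = 166.
The subsidy must fill the gap: s = ps − pb = 166 − 141 = 25.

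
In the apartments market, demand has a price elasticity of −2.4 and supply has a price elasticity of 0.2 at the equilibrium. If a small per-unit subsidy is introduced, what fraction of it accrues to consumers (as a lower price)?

Consumer share = 1/13

For a small subsidy around the equilibrium, the benefit split depends on the relative slopes, which at a point are proportional to the elasticities.
Buyer share = εs/(εs + |εd|) = 0.2/(0.2 + 2.4) = 1/13; seller share = |εd|/(εs + |εd|) = 12/13.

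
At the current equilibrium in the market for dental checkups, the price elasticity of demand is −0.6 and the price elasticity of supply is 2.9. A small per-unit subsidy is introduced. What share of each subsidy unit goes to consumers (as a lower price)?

For a small subsidy around the equilibrium, the benefit split depends on the relative slopes, which at a point are proportional to the elasticities.
Buyer share = εs/(εs + |εd|) = 2.9/(2.9 + 0.6) = 29/35; seller share = |εd|/(εs + |εd|) = 6/35.

Consumer share = 29/35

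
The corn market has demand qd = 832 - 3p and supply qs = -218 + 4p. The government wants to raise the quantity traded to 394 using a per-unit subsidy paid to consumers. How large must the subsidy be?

Required subsidy s = 7 per unit

At q = 394, invert demand for the buyer price: pb = (832 − 394)/3 = 146; invert supply for the seller price: ps = (394 − (-218))/4 = 153.
The subsidy must fill the gap: s = ps − pb = 153 − 146 = 7.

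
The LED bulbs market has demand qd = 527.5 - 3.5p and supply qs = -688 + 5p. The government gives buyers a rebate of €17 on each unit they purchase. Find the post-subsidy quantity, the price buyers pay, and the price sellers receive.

Pre-subsidy: 527.5 - 3.5p = -688 + 5p gives p* = 143, q* = 27.
With the rebate, buyers effectively pay pb = ps − 17, where ps is the price sellers receive.
Demand in terms of ps becomes qd = 527.5 − 3.5(ps − 17) = 587 - 3.5ps. Setting this equal to supply: 587 - 3.5ps = -688 + 5ps, so ps = 150.
Buyers pay pb = 150 − 17 = 133; q' = -688 + 5·150 = 62.

q' = 62; buyers pay €133; sellers receive €150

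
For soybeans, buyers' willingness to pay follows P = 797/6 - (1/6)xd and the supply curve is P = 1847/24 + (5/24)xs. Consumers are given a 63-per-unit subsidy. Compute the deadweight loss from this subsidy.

Pre-subsidy: 797/6 - (1/6)x = 1847/24 + (5/24)x gives x* = 149 and P* = 108.
With the rebate, buyers effectively pay Pb = Ps − 63, where Ps is the price sellers receive.
On the curves, Pb = 797/6 - (1/6)x and Ps = 1847/24 + (5/24)x; the wedge Ps − Pb = 63 gives 1847/24 + (5/24)x − (797/6 - (1/6)x) = 63, so x' = 317.
Then Pb = 797/6 − (1/6)·317 = 80 and Ps = 1847/24 + (5/24)·317 = 143.
The subsidy expands output by 317 − 149 = 168 past the efficient level; on those units the gap between marginal cost and willingness to pay runs from 0 up to 63.
DWL = ½ × 63 × 168 = 5292.

Deadweight loss = 5292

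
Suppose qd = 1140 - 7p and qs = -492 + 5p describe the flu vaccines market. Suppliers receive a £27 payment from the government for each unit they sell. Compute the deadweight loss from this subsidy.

Deadweight loss = £1063.125

Pre-subsidy: 1140 - 7p = -492 + 5p gives p* = 136, q* = 188.
With the subsidy, sellers receive ps = pb + 27 for each unit, where pb is the price buyers pay.
Supply in terms of pb becomes qs = -492 + 5(pb + 27) = -357 + 5pb. Setting this equal to demand: 1140 - 7pb = -357 + 5pb, so pb = 124.75.
Sellers receive ps = 124.75 + 27 = 151.75; q' = 1140 − 7·124.75 = 266.75.
The subsidy expands output by 266.75 − 188 = 78.75 past the efficient level; on those units the gap between marginal cost and willingness to pay runs from 0 up to 27.
DWL = ½ × 27 × 78.75 = 1063.125.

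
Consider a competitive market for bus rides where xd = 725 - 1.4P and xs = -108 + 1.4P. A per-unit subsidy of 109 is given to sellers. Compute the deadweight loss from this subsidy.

Deadweight loss = 4158.35

Pre-subsidy: 725 - 1.4P = -108 + 1.4P gives P* = 297.5, x* = 308.5.
With the subsidy, sellers receive Ps = Pb + 109 for each unit, where Pb is the price buyers pay.
Supply in terms of Pb becomes xs = -108 + 1.4(Pb + 109) = 44.6 + 1.4Pb. Setting this equal to demand: 725 - 1.4Pb = 44.6 + 1.4Pb, so Pb = 243.
Sellers receive Ps = 243 + 109 = 352; x' = 725 − 1.4·243 = 384.8.
The subsidy expands output by 384.8 − 308.5 = 76.3 past the efficient level; on those units the gap between marginal cost and willingness to pay runs from 0 up to 109.
DWL = ½ × 109 × 76.3 = 4158.35.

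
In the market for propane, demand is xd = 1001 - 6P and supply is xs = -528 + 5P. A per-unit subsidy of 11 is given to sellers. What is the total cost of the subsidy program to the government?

Pre-subsidy: 1001 - 6P = -528 + 5P gives P* = 139, x* = 167.
With the subsidy, sellers receive Ps = Pb + 11 for each unit, where Pb is the price buyers pay.
Supply in terms of Pb becomes xs = -528 + 5(Pb + 11) = -473 + 5Pb. Setting this equal to demand: 1001 - 6Pb = -473 + 5Pb, so Pb = 134.
Sellers receive Ps = 134 + 11 = 145; x' = 1001 − 6·134 = 197.
Government outlay = subsidy × quantity = 11 × 197 = 2167.

Government cost = 2167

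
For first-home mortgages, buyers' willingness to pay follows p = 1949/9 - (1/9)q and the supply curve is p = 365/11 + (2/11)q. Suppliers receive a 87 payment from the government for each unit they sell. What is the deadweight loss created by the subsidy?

Deadweight loss = 12919.5

Pre-subsidy: 1949/9 - (1/9)q = 365/11 + (2/11)q gives q* = 626 and p* = 147.
With the subsidy, sellers receive ps = pb + 87 for each unit, where pb is the price buyers pay.
On the curves, pb = 1949/9 - (1/9)q and ps = 365/11 + (2/11)q; the wedge ps − pb = 87 gives 365/11 + (2/11)q − (1949/9 - (1/9)q) = 87, so q' = 923.
Then pb = 1949/9 − (1/9)·923 = 114 and ps = 365/11 + (2/11)·923 = 201.
The subsidy expands output by 923 − 626 = 297 past the efficient level; on those units the gap between marginal cost and willingness to pay runs from 0 up to 87.
DWL = ½ × 87 × 297 = 12919.5.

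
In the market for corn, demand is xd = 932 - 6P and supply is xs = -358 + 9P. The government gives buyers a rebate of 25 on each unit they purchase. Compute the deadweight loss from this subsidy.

Pre-subsidy: 932 - 6P = -358 + 9P gives P* = 86, x* = 416.
With the rebate, buyers effectively pay Pb = Ps − 25, where Ps is the price sellers receive.
Demand in terms of Ps becomes xd = 932 − 6(Ps − 25) = 1082 - 6Ps. Setting this equal to supply: 1082 - 6Ps = -358 + 9Ps, so Ps = 96.
Buyers pay Pb = 96 − 25 = 71; x' = -358 + 9·96 = 506.
The subsidy expands output by 506 − 416 = 90 past the efficient level; on those units the gap between marginal cost and willingness to pay runs from 0 up to 25.
DWL = ½ × 25 × 90 = 1125.

Deadweight loss = 1125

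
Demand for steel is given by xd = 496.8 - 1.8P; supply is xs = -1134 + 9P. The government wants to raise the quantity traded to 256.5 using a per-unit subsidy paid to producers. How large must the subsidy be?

At x = 256.5, invert demand for the buyer price: Pb = (496.8 − 256.5)/1.8 = 133.5; invert supply for the seller price: Ps = (256.5 − (-1134))/9 = 154.5.
The subsidy must fill the gap: s = Ps − Pb = 154.5 − 133.5 = 21.

Required subsidy s = 21 per unit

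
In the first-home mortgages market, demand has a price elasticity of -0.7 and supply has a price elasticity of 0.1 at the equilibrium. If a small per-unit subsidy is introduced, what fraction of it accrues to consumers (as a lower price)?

For a small subsidy around the equilibrium, the benefit split depends on the relative slopes, which at a point are proportional to the elasticities.
Buyer share = εs/(εs + |εd|) = 0.1/(0.1 + 0.7) = 0.125; seller share = |εd|/(εs + |εd|) = 0.875.

Consumer share = 0.125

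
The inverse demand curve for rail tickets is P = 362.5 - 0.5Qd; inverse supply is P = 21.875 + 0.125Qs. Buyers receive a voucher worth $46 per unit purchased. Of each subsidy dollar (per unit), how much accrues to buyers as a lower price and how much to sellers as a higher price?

Pre-subsidy: 362.5 - 0.5Q = 21.875 + 0.125Q gives Q* = 545 and P* = 90.
With the rebate, buyers effectively pay Pb = Ps − 46, where Ps is the price sellers receive.
On the curves, Pb = 362.5 - 0.5Q and Ps = 21.875 + 0.125Q; the wedge Ps − Pb = 46 gives 21.875 + 0.125Q − (362.5 - 0.5Q) = 46, so Q' = 618.6.
Then Pb = 362.5 − 0.5·618.6 = 53.2 and Ps = 21.875 + 0.125·618.6 = 99.2.
Buyers' price falls by P* − Pb = 90 − 53.2 = 36.8; sellers' price rises by Ps − P* = 99.2 − 90 = 9.2.

Buyers gain $36.8 per unit; sellers gain $9.2 per unit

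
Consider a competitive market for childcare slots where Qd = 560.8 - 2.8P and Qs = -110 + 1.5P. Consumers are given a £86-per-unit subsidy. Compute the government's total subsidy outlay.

Government cost = £17888

Pre-subsidy: 560.8 - 2.8P = -110 + 1.5P gives P* = 156, Q* = 124.
With the rebate, buyers effectively pay Pb = Ps − 86, where Ps is the price sellers receive.
Demand in terms of Ps becomes Qd = 560.8 − 2.8(Ps − 86) = 801.6 - 2.8Ps. Setting this equal to supply: 801.6 - 2.8Ps = -110 + 1.5Ps, so Ps = 212.
Buyers pay Pb = 212 − 86 = 126; Q' = -110 + 1.5·212 = 208.
Government outlay = subsidy × quantity = 86 × 208 = 17888.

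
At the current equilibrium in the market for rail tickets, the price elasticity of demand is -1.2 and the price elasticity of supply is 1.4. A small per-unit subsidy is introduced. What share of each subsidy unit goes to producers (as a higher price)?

Producer share = 6/13

For a small subsidy around the equilibrium, the benefit split depends on the relative slopes, which at a point are proportional to the elasticities.
Buyer share = εs/(εs + |εd|) = 1.4/(1.4 + 1.2) = 7/13; seller share = |εd|/(εs + |εd|) = 6/13.
So producers capture 6/13 of the subsidy.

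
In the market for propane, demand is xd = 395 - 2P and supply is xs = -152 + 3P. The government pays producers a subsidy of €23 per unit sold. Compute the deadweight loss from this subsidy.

Deadweight loss = €317.4

Pre-subsidy: 395 - 2P = -152 + 3P gives P* = 109.4, x* = 176.2.
With the subsidy, sellers receive Ps = Pb + 23 for each unit, where Pb is the price buyers pay.
Supply in terms of Pb becomes xs = -152 + 3(Pb + 23) = -83 + 3Pb. Setting this equal to demand: 395 - 2Pb = -83 + 3Pb, so Pb = 95.6.
Sellers receive Ps = 95.6 + 23 = 118.6; x' = 395 − 2·95.6 = 203.8.
The subsidy expands output by 203.8 − 176.2 = 27.6 past the efficient level; on those units the gap between marginal cost and willingness to pay runs from 0 up to 23.
DWL = ½ × 23 × 27.6 = 317.4.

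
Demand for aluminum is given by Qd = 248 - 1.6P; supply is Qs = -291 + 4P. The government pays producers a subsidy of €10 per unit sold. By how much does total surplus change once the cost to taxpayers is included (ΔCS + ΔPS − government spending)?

Net change in total surplus = -400/7

Pre-subsidy: 248 - 1.6P = -291 + 4P gives P* = 96.25, Q* = 94.
With the subsidy, sellers receive Ps = Pb + 10 for each unit, where Pb is the price buyers pay.
Supply in terms of Pb becomes Qs = -291 + 4(Pb + 10) = -251 + 4Pb. Setting this equal to demand: 248 - 1.6Pb = -251 + 4Pb, so Pb = 2495/28.
Sellers receive Ps = 2495/28 + 10 = 2775/28; Q' = 248 − 1.6·(2495/28) = 738/7.
ΔCS = ½(94 + 738/7)(96.25 − 2495/28) = 34900/49; ΔPS = ½(94 + 738/7)(2775/28 − 96.25) = 13960/49.
Government spending = 10 × 738/7 = 7380/7.
Net change = 34900/49 + 13960/49 − 7380/7 = -400/7. The loss equals the DWL triangle ½·10·80/7.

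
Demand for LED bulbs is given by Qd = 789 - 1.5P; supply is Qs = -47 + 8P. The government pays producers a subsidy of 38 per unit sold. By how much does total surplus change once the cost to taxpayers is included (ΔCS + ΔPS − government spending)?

Pre-subsidy: 789 - 1.5P = -47 + 8P gives P* = 88, Q* = 657.
With the subsidy, sellers receive Ps = Pb + 38 for each unit, where Pb is the price buyers pay.
Supply in terms of Pb becomes Qs = -47 + 8(Pb + 38) = 257 + 8Pb. Setting this equal to demand: 789 - 1.5Pb = 257 + 8Pb, so Pb = 56.
Sellers receive Ps = 56 + 38 = 94; Q' = 789 − 1.5·56 = 705.
ΔCS = ½(657 + 705)(88 − 56) = 21792; ΔPS = ½(657 + 705)(94 − 88) = 4086.
Government spending = 38 × 705 = 26790.
Net change = 21792 + 4086 − 26790 = -912. The loss equals the DWL triangle ½·38·48.

Net change in total surplus = -912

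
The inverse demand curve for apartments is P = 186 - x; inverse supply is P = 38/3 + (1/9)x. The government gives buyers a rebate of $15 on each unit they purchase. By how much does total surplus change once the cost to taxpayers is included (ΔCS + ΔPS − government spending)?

Pre-subsidy: 186 - x = 38/3 + (1/9)x gives x* = 156 and P* = 30.
With the rebate, buyers effectively pay Pb = Ps − 15, where Ps is the price sellers receive.
On the curves, Pb = 186 - x and Ps = 38/3 + (1/9)x; the wedge Ps − Pb = 15 gives 38/3 + (1/9)x − (186 - x) = 15, so x' = 169.5.
Then Pb = 186 − 1·169.5 = 16.5 and Ps = 38/3 + (1/9)·169.5 = 31.5.
ΔCS = ½(156 + 169.5)(30 − 16.5) = 2197.125; ΔPS = ½(156 + 169.5)(31.5 − 30) = 244.125.
Government spending = 15 × 169.5 = 2542.5.
Net change = 2197.125 + 244.125 − 2542.5 = -101.25. The loss equals the DWL triangle ½·15·13.5.

Net change in total surplus = -$101.25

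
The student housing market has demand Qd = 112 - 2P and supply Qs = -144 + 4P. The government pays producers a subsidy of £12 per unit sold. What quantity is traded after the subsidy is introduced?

Q' = 128/3

Pre-subsidy: 112 - 2P = -144 + 4P gives P* = 128/3, Q* = 80/3.
With the subsidy, sellers receive Ps = Pb + 12 for each unit, where Pb is the price buyers pay.
Supply in terms of Pb becomes Qs = -144 + 4(Pb + 12) = -96 + 4Pb. Setting this equal to demand: 112 - 2Pb = -96 + 4Pb, so Pb = 104/3.
Sellers receive Ps = 104/3 + 12 = 140/3; Q' = 112 − 2·(104/3) = 128/3.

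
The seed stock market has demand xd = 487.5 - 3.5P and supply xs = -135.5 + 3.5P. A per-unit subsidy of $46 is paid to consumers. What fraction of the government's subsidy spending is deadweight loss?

Pre-subsidy: 487.5 - 3.5P = -135.5 + 3.5P gives P* = 89, x* = 176.
With the rebate, buyers effectively pay Pb = Ps − 46, where Ps is the price sellers receive.
Demand in terms of Ps becomes xd = 487.5 − 3.5(Ps − 46) = 648.5 - 3.5Ps. Setting this equal to supply: 648.5 - 3.5Ps = -135.5 + 3.5Ps, so Ps = 112.
Buyers pay Pb = 112 − 46 = 66; x' = -135.5 + 3.5·112 = 256.5.
ΔCS = ½(176 + 256.5)(89 − 66) = 4973.75; ΔPS = ½(176 + 256.5)(112 − 89) = 4973.75.
Government spending = 46 × 256.5 = 11799.
DWL = ½ × 46 × (256.5 − 176) = 1851.5; fraction = 1851.5 / 11799 = 161/1026.

DWL / government spending = 161/1026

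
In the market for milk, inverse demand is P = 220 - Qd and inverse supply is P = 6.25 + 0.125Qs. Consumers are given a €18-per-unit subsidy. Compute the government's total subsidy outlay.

Government cost = €3708

Pre-subsidy: 220 - Q = 6.25 + 0.125Q gives Q* = 190 and P* = 30.
With the rebate, buyers effectively pay Pb = Ps − 18, where Ps is the price sellers receive.
On the curves, Pb = 220 - Q and Ps = 6.25 + 0.125Q; the wedge Ps − Pb = 18 gives 6.25 + 0.125Q − (220 - Q) = 18, so Q' = 206.
Then Pb = 220 − 1·206 = 14 and Ps = 6.25 + 0.125·206 = 32.
Government outlay = subsidy × quantity = 18 × 206 = 3708.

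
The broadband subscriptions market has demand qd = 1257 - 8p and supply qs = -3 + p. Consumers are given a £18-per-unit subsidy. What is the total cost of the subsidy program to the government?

Pre-subsidy: 1257 - 8p = -3 + p gives p* = 140, q* = 137.
With the rebate, buyers effectively pay pb = ps − 18, where ps is the price sellers receive.
Demand in terms of ps becomes qd = 1257 − 8(ps − 18) = 1401 - 8ps. Setting this equal to supply: 1401 - 8ps = -3 + ps, so ps = 156.
Buyers pay pb = 156 − 18 = 138; q' = -3 + 1·156 = 153.
Government outlay = subsidy × quantity = 18 × 153 = 2754.

Government cost = £2754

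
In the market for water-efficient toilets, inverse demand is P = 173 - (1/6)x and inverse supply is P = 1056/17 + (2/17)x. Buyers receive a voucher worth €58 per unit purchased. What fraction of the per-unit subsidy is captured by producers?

Producer share = 12/29

Pre-subsidy: 173 - (1/6)x = 1056/17 + (2/17)x gives x* = 390 and P* = 108.
With the rebate, buyers effectively pay Pb = Ps − 58, where Ps is the price sellers receive.
On the curves, Pb = 173 - (1/6)x and Ps = 1056/17 + (2/17)x; the wedge Ps − Pb = 58 gives 1056/17 + (2/17)x − (173 - (1/6)x) = 58, so x' = 594.
Then Pb = 173 − (1/6)·594 = 74 and Ps = 1056/17 + (2/17)·594 = 132.
Buyers' price falls by P* − Pb = 108 − 74 = 34; sellers' price rises by Ps − P* = 132 − 108 = 24.
So producers capture 24/58 = 12/29 of each unit of subsidy.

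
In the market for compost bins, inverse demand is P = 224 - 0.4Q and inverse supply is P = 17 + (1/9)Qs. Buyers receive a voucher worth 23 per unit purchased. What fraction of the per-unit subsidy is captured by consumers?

Consumer share = 18/23

Pre-subsidy: 224 - 0.4Q = 17 + (1/9)Q gives Q* = 405 and P* = 62.
With the rebate, buyers effectively pay Pb = Ps − 23, where Ps is the price sellers receive.
On the curves, Pb = 224 - 0.4Q and Ps = 17 + (1/9)Q; the wedge Ps − Pb = 23 gives 17 + (1/9)Q − (224 - 0.4Q) = 23, so Q' = 450.
Then Pb = 224 − 0.4·450 = 44 and Ps = 17 + (1/9)·450 = 67.
Buyers' price falls by P* − Pb = 62 − 44 = 18; sellers' price rises by Ps − P* = 67 − 62 = 5.
So consumers capture 18/23 = 18/23 of each unit of subsidy.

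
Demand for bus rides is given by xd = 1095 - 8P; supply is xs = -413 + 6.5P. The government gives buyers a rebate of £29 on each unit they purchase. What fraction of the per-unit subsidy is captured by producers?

Pre-subsidy: 1095 - 8P = -413 + 6.5P gives P* = 104, x* = 263.
With the rebate, buyers effectively pay Pb = Ps − 29, where Ps is the price sellers receive.
Demand in terms of Ps becomes xd = 1095 − 8(Ps − 29) = 1327 - 8Ps. Setting this equal to supply: 1327 - 8Ps = -413 + 6.5Ps, so Ps = 120.
Buyers pay Pb = 120 − 29 = 91; x' = -413 + 6.5·120 = 367.
Buyers' price falls by P* − Pb = 104 − 91 = 13; sellers' price rises by Ps − P* = 120 − 104 = 16.
So producers capture 16/29 = 16/29 of each unit of subsidy.

Producer share = 16/29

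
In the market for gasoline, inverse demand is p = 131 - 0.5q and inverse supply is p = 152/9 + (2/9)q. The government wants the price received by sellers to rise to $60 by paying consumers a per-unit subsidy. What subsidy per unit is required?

Required subsidy s = $26 per unit

At a seller price of 60, quantity supplied is -76 + 4.5·60 = 194.
Buyers absorb 194 only when they pay pb = 131 − 0.5·194 = 34.
s = ps − pb = 60 − 34 = 26.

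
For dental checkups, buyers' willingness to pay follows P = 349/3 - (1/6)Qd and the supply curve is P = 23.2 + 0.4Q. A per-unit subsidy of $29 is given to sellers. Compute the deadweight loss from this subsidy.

Deadweight loss = 12615/17

Pre-subsidy: 349/3 - (1/6)Q = 23.2 + 0.4Q gives Q* = 2794/17 and P* = 1512/17.
With the subsidy, sellers receive Ps = Pb + 29 for each unit, where Pb is the price buyers pay.
On the curves, Pb = 349/3 - (1/6)Q and Ps = 23.2 + 0.4Q; the wedge Ps − Pb = 29 gives 23.2 + 0.4Q − (349/3 - (1/6)Q) = 29, so Q' = 3664/17.
Then Pb = 349/3 − (1/6)·(3664/17) = 1367/17 and Ps = 23.2 + 0.4·(3664/17) = 1860/17.
The subsidy expands output by 3664/17 − 2794/17 = 870/17 past the efficient level; on those units the gap between marginal cost and willingness to pay runs from 0 up to 29.
DWL = ½ × 29 × 870/17 = 12615/17.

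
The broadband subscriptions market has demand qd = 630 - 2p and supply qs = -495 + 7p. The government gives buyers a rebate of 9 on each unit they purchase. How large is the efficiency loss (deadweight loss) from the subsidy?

Pre-subsidy: 630 - 2p = -495 + 7p gives p* = 125, q* = 380.
With the rebate, buyers effectively pay pb = ps − 9, where ps is the price sellers receive.
Demand in terms of ps becomes qd = 630 − 2(ps − 9) = 648 - 2ps. Setting this equal to supply: 648 - 2ps = -495 + 7ps, so ps = 127.
Buyers pay pb = 127 − 9 = 118; q' = -495 + 7·127 = 394.
The subsidy expands output by 394 − 380 = 14 past the efficient level; on those units the gap between marginal cost and willingness to pay runs from 0 up to 9.
DWL = ½ × 9 × 14 = 63.

Deadweight loss = 63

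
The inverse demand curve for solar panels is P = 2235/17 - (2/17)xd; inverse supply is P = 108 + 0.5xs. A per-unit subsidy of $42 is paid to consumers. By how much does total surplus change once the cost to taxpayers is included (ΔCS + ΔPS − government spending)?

Net change in total surplus = -$1428

Pre-subsidy: 2235/17 - (2/17)x = 108 + 0.5x gives x* = 38 and P* = 127.
With the rebate, buyers effectively pay Pb = Ps − 42, where Ps is the price sellers receive.
On the curves, Pb = 2235/17 - (2/17)x and Ps = 108 + 0.5x; the wedge Ps − Pb = 42 gives 108 + 0.5x − (2235/17 - (2/17)x) = 42, so x' = 106.
Then Pb = 2235/17 − (2/17)·106 = 119 and Ps = 108 + 0.5·106 = 161.
ΔCS = ½(38 + 106)(127 − 119) = 576; ΔPS = ½(38 + 106)(161 − 127) = 2448.
Government spending = 42 × 106 = 4452.
Net change = 576 + 2448 − 4452 = -1428. The loss equals the DWL triangle ½·42·68.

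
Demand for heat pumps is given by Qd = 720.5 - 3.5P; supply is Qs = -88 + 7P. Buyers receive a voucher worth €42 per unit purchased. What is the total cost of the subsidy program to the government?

Pre-subsidy: 720.5 - 3.5P = -88 + 7P gives P* = 77, Q* = 451.
With the rebate, buyers effectively pay Pb = Ps − 42, where Ps is the price sellers receive.
Demand in terms of Ps becomes Qd = 720.5 − 3.5(Ps − 42) = 867.5 - 3.5Ps. Setting this equal to supply: 867.5 - 3.5Ps = -88 + 7Ps, so Ps = 91.
Buyers pay Pb = 91 − 42 = 49; Q' = -88 + 7·91 = 549.
Government outlay = subsidy × quantity = 42 × 549 = 23058.

Government cost = €23058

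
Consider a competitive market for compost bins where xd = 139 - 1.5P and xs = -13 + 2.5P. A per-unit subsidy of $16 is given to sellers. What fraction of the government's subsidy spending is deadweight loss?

Pre-subsidy: 139 - 1.5P = -13 + 2.5P gives P* = 38, x* = 82.
With the subsidy, sellers receive Ps = Pb + 16 for each unit, where Pb is the price buyers pay.
Supply in terms of Pb becomes xs = -13 + 2.5(Pb + 16) = 27 + 2.5Pb. Setting this equal to demand: 139 - 1.5Pb = 27 + 2.5Pb, so Pb = 28.
Sellers receive Ps = 28 + 16 = 44; x' = 139 − 1.5·28 = 97.
ΔCS = ½(82 + 97)(38 − 28) = 895; ΔPS = ½(82 + 97)(44 − 38) = 537.
Government spending = 16 × 97 = 1552.
DWL = ½ × 16 × (97 − 82) = 120; fraction = 120 / 1552 = 15/194.

DWL / government spending = 15/194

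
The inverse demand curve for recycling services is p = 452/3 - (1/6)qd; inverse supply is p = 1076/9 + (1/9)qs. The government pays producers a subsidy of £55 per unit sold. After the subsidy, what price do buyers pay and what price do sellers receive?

Pre-subsidy: 452/3 - (1/6)q = 1076/9 + (1/9)q gives q* = 112 and p* = 132.
With the subsidy, sellers receive ps = pb + 55 for each unit, where pb is the price buyers pay.
On the curves, pb = 452/3 - (1/6)q and ps = 1076/9 + (1/9)q; the wedge ps − pb = 55 gives 1076/9 + (1/9)q − (452/3 - (1/6)q) = 55, so q' = 310.
Then pb = 452/3 − (1/6)·310 = 99 and ps = 1076/9 + (1/9)·310 = 154.

Buyers pay £99; sellers receive £154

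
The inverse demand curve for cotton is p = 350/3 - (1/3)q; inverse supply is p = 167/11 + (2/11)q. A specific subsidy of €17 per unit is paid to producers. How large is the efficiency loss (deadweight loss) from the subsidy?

Deadweight loss = €280.5

Pre-subsidy: 350/3 - (1/3)q = 167/11 + (2/11)q gives q* = 197 and p* = 51.
With the subsidy, sellers receive ps = pb + 17 for each unit, where pb is the price buyers pay.
On the curves, pb = 350/3 - (1/3)q and ps = 167/11 + (2/11)q; the wedge ps − pb = 17 gives 167/11 + (2/11)q − (350/3 - (1/3)q) = 17, so q' = 230.
Then pb = 350/3 − (1/3)·230 = 40 and ps = 167/11 + (2/11)·230 = 57.
The subsidy expands output by 230 − 197 = 33 past the efficient level; on those units the gap between marginal cost and willingness to pay runs from 0 up to 17.
DWL = ½ × 17 × 33 = 280.5.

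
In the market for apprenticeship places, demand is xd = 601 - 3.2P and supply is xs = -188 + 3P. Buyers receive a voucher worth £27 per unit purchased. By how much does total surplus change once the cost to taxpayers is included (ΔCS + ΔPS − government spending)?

Net change in total surplus = -17496/31

Pre-subsidy: 601 - 3.2P = -188 + 3P gives P* = 3945/31, x* = 6007/31.
With the rebate, buyers effectively pay Pb = Ps − 27, where Ps is the price sellers receive.
Demand in terms of Ps becomes xd = 601 − 3.2(Ps − 27) = 687.4 - 3.2Ps. Setting this equal to supply: 687.4 - 3.2Ps = -188 + 3Ps, so Ps = 4377/31.
Buyers pay Pb = 4377/31 − 27 = 3540/31; x' = -188 + 3·(4377/31) = 7303/31.
ΔCS = ½(6007/31 + 7303/31)(3945/31 − 3540/31) = 2695275/961; ΔPS = ½(6007/31 + 7303/31)(4377/31 − 3945/31) = 2874960/961.
Government spending = 27 × 7303/31 = 197181/31.
Net change = 2695275/961 + 2874960/961 − 197181/31 = -17496/31. The loss equals the DWL triangle ½·27·1296/31.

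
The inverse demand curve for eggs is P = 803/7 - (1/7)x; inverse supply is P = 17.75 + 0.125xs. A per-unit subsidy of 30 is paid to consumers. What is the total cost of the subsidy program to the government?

Government cost = 14220

Pre-subsidy: 803/7 - (1/7)x = 17.75 + 0.125x gives x* = 362 and P* = 63.
With the rebate, buyers effectively pay Pb = Ps − 30, where Ps is the price sellers receive.
On the curves, Pb = 803/7 - (1/7)x and Ps = 17.75 + 0.125x; the wedge Ps − Pb = 30 gives 17.75 + 0.125x − (803/7 - (1/7)x) = 30, so x' = 474.
Then Pb = 803/7 − (1/7)·474 = 47 and Ps = 17.75 + 0.125·474 = 77.
Government outlay = subsidy × quantity = 30 × 474 = 14220.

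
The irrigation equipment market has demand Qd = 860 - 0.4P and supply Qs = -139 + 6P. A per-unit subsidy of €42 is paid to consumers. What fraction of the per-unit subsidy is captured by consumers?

Pre-subsidy: 860 - 0.4P = -139 + 6P gives P* = 156.09375, Q* = 797.5625.
With the rebate, buyers effectively pay Pb = Ps − 42, where Ps is the price sellers receive.
Demand in terms of Ps becomes Qd = 860 − 0.4(Ps − 42) = 876.8 - 0.4Ps. Setting this equal to supply: 876.8 - 0.4Ps = -139 + 6Ps, so Ps = 158.71875.
Buyers pay Pb = 158.71875 − 42 = 116.71875; Q' = -139 + 6·158.71875 = 813.3125.
Buyers' price falls by P* − Pb = 156.09375 − 116.71875 = 39.375; sellers' price rises by Ps − P* = 158.71875 − 156.09375 = 2.625.
So consumers capture 39.375/42 = 0.9375 of each unit of subsidy.

Consumer share = 0.9375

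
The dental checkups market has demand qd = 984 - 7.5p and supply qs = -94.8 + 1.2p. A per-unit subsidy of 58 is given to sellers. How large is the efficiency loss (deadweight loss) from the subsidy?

Deadweight loss = 1740

Pre-subsidy: 984 - 7.5p = -94.8 + 1.2p gives p* = 124, q* = 54.
With the subsidy, sellers receive ps = pb + 58 for each unit, where pb is the price buyers pay.
Supply in terms of pb becomes qs = -94.8 + 1.2(pb + 58) = -25.2 + 1.2pb. Setting this equal to demand: 984 - 7.5pb = -25.2 + 1.2pb, so pb = 116.
Sellers receive ps = 116 + 58 = 174; q' = 984 − 7.5·116 = 114.
The subsidy expands output by 114 − 54 = 60 past the efficient level; on those units the gap between marginal cost and willingness to pay runs from 0 up to 58.
DWL = ½ × 58 × 60 = 1740.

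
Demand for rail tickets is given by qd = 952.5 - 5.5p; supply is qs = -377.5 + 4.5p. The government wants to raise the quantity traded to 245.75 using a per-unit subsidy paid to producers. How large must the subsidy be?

Required subsidy s = 10 per unit

At q = 245.75, invert demand for the buyer price: pb = (952.5 − 245.75)/5.5 = 128.5; invert supply for the seller price: ps = (245.75 − (-377.5))/4.5 = 138.5.
The subsidy must fill the gap: s = ps − pb = 138.5 − 128.5 = 10.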